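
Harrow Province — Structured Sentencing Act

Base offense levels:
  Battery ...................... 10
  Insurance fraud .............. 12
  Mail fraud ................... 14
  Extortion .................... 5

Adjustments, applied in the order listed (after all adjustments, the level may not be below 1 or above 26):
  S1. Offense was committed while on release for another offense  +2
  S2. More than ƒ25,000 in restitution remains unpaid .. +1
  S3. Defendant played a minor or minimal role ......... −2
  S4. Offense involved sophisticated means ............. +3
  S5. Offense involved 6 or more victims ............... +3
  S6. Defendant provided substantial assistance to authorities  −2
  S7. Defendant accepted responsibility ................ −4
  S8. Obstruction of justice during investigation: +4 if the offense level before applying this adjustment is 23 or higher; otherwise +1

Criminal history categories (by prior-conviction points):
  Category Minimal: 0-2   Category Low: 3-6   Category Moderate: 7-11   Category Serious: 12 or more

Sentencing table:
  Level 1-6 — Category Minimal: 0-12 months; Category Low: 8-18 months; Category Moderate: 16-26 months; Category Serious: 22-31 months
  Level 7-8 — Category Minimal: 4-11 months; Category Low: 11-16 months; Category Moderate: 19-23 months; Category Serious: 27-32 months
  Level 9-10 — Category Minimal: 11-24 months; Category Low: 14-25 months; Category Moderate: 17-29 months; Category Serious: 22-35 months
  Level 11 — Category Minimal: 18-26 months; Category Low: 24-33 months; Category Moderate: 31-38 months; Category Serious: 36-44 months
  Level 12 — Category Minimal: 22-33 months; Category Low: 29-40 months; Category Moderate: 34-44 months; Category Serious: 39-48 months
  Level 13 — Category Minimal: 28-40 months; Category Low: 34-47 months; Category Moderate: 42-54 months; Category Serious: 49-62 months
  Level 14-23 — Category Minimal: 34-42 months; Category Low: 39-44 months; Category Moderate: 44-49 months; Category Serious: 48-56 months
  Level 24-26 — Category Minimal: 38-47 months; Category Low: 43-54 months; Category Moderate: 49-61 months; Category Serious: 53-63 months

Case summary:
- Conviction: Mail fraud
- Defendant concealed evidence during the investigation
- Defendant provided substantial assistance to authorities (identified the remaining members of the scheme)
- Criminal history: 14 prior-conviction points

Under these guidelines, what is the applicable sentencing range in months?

Base offense level for mail fraud: 14.
S1 does not apply.
S3 does not apply.
S4 does not apply.
S5 does not apply.
S6 applies: 14 − 2 = 12.
S8 applies (level before this adjustment is 12 < 23, so +1): 12 + 1 = 13.
Final offense level: 13.
Criminal history: 14 prior points → Category Serious (12+).
Level 13 falls in the 13 band.
Grid: Level 13 × Category Serious = 49-62 months.

49-62 months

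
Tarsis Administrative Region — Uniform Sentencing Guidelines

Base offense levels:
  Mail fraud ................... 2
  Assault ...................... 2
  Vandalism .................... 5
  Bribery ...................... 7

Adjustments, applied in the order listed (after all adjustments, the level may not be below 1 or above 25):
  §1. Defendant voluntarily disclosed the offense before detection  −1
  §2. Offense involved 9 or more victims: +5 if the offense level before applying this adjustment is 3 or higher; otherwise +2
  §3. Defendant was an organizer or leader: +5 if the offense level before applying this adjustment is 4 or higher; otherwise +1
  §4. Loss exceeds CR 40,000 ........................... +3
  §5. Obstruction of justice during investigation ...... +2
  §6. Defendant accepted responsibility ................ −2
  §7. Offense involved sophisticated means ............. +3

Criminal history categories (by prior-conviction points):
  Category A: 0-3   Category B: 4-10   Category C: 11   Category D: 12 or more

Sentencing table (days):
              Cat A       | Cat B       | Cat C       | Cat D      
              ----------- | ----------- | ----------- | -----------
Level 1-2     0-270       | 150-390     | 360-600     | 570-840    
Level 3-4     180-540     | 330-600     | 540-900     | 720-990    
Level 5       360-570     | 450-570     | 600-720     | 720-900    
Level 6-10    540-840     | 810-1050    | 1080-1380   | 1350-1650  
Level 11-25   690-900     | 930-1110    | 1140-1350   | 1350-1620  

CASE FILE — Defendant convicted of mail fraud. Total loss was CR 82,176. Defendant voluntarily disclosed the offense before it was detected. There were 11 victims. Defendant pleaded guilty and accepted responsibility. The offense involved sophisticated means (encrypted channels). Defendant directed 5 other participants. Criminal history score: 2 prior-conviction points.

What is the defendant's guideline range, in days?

Base offense level for mail fraud: 2.
§1 applies: 2 − 1 = 1.
§2 applies (level before this adjustment is 1 < 3, so +2): 1 + 2 = 3.
§3 applies (level before this adjustment is 3 < 4, so +1): 3 + 1 = 4.
§4 applies: 4 + 3 = 7.
§5 does not apply.
§6 applies: 7 − 2 = 5.
§7 applies: 5 + 3 = 8.
Final offense level: 8.
Criminal history: 2 prior points → Category A (0-3).
Level 8 falls in the 6-10 band.
Grid: Level 6-10 × Category A = 540-840 days.

540-840 days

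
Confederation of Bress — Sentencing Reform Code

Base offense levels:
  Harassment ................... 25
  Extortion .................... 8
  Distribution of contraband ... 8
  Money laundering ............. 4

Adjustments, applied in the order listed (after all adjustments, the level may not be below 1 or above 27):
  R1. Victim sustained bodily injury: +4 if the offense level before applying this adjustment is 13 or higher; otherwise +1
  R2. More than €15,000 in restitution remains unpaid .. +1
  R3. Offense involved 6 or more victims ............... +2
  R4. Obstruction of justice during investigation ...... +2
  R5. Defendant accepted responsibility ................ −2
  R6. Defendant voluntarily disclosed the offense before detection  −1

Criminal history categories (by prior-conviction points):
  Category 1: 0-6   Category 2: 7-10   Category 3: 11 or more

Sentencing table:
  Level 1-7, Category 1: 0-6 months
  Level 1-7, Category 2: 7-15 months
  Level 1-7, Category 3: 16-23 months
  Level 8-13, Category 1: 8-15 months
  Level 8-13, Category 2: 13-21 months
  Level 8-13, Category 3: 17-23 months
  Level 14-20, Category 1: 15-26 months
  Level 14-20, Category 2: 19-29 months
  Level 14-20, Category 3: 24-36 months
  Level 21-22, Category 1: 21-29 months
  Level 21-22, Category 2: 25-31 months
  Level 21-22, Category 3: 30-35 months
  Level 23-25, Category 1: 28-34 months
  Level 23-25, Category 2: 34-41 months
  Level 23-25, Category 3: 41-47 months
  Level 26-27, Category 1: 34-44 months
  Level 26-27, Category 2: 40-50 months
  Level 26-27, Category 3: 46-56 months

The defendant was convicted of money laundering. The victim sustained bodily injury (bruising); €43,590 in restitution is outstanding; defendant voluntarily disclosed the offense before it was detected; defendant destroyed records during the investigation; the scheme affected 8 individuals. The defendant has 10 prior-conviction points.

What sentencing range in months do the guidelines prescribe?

13-21 months

Base offense level for money laundering: 4.
R1 applies (level before this adjustment is 4 < 13, so +1): 4 + 1 = 5.
R2 applies: 5 + 1 = 6.
R3 applies: 6 + 2 = 8.
R4 applies: 8 + 2 = 10.
R5 does not apply.
R6 applies: 10 − 1 = 9.
Final offense level: 9.
Criminal history: 10 prior points → Category 2 (7-10).
Level 9 falls in the 8-13 band.
Grid: Level 8-13 × Category 2 = 13-21 months.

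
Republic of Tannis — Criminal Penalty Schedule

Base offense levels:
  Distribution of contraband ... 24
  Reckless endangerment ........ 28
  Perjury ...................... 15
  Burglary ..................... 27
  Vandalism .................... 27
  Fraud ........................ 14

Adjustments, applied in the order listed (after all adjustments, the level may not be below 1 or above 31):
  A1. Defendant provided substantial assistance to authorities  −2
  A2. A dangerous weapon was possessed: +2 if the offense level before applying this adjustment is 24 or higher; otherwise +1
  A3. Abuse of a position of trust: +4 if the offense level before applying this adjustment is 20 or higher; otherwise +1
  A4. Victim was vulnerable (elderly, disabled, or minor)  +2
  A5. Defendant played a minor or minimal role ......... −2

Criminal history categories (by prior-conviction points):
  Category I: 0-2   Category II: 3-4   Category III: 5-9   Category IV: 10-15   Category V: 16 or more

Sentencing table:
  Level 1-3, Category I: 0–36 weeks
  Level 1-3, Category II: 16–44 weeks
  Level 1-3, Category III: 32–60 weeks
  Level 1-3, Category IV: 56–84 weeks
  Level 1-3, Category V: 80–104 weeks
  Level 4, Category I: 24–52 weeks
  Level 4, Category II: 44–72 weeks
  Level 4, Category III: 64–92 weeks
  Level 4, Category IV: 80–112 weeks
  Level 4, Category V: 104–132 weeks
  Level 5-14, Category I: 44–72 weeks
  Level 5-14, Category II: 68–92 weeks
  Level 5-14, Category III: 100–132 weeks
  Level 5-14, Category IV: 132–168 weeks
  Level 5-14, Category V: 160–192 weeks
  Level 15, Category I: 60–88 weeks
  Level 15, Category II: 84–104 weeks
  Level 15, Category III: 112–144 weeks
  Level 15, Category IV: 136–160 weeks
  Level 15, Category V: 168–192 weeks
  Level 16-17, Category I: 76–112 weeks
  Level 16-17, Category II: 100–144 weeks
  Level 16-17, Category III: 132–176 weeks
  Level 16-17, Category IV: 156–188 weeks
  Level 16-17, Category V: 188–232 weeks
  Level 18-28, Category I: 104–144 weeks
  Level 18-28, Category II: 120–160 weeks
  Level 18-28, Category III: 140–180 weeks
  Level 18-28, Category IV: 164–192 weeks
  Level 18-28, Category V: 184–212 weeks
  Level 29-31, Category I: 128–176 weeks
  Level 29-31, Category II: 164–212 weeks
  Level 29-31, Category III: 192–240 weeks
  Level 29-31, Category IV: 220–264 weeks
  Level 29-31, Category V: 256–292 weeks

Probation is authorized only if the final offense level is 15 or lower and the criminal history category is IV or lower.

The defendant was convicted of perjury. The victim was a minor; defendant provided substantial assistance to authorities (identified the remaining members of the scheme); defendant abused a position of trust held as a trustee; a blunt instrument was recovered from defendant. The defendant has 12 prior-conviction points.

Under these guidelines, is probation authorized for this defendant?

No

Base offense level for perjury: 15.
A1 applies: 15 − 2 = 13.
A2 applies (level before this adjustment is 13 < 24, so +1): 13 + 1 = 14.
A3 applies (level before this adjustment is 14 < 20, so +1): 14 + 1 = 15.
A4 applies: 15 + 2 = 17.
Final offense level: 17.
Criminal history: 12 prior points → Category IV (10-15).
Level 17 falls in the 16-17 band.
Grid: Level 16-17 × Category IV = 156-188 weeks.
Probation check: level 17 > 15 and category IV ≤ IV → not eligible.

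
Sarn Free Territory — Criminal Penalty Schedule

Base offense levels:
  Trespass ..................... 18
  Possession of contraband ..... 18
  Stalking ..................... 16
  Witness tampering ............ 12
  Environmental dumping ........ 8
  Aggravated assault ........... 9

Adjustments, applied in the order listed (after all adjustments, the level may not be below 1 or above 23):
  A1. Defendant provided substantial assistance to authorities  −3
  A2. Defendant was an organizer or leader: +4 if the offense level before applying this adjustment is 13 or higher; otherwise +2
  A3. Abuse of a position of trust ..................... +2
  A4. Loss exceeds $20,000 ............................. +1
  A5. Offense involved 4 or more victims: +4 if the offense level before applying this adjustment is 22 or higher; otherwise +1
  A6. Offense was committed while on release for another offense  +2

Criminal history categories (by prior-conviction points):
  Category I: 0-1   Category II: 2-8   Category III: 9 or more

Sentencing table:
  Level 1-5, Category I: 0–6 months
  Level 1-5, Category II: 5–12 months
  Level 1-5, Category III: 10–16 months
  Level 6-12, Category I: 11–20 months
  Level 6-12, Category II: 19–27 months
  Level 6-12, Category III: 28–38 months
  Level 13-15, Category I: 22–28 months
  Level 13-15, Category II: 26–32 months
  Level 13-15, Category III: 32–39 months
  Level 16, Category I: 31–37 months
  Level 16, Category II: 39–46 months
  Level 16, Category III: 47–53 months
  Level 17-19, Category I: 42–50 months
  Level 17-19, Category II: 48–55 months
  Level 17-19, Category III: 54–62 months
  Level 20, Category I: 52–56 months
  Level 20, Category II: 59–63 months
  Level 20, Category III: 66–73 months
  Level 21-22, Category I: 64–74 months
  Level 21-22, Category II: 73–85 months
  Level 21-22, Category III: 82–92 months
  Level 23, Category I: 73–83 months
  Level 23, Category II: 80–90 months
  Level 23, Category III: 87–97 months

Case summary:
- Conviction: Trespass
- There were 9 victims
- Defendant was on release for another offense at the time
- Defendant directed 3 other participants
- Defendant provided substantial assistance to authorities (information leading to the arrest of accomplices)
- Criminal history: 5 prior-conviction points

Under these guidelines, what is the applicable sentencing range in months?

73-85 months

Base offense level for trespass: 18.
A1 applies: 18 − 3 = 15.
A2 applies (level before this adjustment is 15 ≥ 13, so +4): 15 + 4 = 19.
A4 does not apply.
A5 applies (level before this adjustment is 19 < 22, so +1): 19 + 1 = 20.
A6 applies: 20 + 2 = 22.
Final offense level: 22.
Criminal history: 5 prior points → Category II (2-8).
Level 22 falls in the 21-22 band.
Grid: Level 21-22 × Category II = 73-85 months.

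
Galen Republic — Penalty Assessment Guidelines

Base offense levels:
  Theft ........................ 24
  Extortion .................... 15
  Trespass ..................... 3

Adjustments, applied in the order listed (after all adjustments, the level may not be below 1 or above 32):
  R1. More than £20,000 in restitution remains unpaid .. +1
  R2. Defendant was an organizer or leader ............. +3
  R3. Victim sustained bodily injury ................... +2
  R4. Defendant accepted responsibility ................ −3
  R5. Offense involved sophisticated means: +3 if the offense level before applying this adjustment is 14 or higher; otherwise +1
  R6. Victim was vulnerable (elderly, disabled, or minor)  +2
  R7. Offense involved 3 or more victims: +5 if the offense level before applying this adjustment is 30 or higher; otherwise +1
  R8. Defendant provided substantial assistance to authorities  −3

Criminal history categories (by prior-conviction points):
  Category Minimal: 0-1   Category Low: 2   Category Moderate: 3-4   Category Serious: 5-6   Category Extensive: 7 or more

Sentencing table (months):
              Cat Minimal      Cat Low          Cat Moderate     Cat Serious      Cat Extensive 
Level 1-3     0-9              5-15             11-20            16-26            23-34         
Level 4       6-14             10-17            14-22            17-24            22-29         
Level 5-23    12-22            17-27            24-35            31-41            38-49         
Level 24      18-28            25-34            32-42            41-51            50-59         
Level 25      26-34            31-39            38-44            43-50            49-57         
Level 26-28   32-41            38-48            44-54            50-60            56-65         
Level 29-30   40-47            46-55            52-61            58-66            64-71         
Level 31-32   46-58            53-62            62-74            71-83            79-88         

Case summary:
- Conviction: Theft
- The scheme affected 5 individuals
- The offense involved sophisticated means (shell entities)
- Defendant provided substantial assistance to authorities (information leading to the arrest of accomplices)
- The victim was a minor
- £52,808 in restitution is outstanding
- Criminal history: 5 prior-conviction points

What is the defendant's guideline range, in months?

Base offense level for theft: 24.
R1 applies: 24 + 1 = 25.
R2 does not apply.
R4 does not apply.
R5 applies (level before this adjustment is 25 ≥ 14, so +3): 25 + 3 = 28.
R6 applies: 28 + 2 = 30.
R7 applies (level before this adjustment is 30 ≥ 30, so +5): 30 + 5 = 35.
R8 applies: 35 − 3 = 32.
Final offense level: 32.
Criminal history: 5 prior points → Category Serious (5-6).
Level 32 falls in the 31-32 band.
Grid: Level 31-32 × Category Serious = 71-83 months.

71-83 months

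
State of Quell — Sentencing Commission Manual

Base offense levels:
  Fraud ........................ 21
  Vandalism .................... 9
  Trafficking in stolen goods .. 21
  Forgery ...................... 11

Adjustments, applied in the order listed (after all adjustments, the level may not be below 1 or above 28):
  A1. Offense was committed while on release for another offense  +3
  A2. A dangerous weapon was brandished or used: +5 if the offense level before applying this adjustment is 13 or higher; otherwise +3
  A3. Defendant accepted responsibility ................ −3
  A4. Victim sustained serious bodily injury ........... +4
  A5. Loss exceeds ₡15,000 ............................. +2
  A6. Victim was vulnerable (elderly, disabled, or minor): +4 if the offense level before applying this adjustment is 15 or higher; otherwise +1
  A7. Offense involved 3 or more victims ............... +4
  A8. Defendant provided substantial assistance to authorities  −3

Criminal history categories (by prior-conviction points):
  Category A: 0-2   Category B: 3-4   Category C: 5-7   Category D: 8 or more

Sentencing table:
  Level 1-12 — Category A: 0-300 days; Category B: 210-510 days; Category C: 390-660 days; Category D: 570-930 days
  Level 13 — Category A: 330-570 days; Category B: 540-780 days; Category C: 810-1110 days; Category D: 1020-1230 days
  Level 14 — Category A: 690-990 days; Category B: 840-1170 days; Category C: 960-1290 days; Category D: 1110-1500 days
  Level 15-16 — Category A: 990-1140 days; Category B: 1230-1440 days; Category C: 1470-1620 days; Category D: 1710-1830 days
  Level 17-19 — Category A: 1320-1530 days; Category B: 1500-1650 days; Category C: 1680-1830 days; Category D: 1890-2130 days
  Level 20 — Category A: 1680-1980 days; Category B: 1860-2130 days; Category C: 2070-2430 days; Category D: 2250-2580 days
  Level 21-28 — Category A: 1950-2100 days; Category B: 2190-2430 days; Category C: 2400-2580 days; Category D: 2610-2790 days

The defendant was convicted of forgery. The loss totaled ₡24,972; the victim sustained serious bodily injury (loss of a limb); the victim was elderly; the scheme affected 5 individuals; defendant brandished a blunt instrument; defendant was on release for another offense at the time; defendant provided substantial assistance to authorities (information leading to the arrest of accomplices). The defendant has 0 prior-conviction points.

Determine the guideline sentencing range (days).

1950-2100 days

Base offense level for forgery: 11.
A1 applies: 11 + 3 = 14.
A2 applies (level before this adjustment is 14 ≥ 13, so +5): 14 + 5 = 19.
A3 does not apply.
A4 applies: 19 + 4 = 23.
A5 applies: 23 + 2 = 25.
A6 applies (level before this adjustment is 25 ≥ 15, so +4): 25 + 4 = 29.
A7 applies: 29 + 4 = 33.
A8 applies: 33 − 3 = 30.
Level 30 exceeds the maximum of 28; capped at 28.
Final offense level: 28.
Criminal history: 0 prior points → Category A (0-2).
Level 28 falls in the 21-28 band.
Grid: Level 21-28 × Category A = 1950-2100 days.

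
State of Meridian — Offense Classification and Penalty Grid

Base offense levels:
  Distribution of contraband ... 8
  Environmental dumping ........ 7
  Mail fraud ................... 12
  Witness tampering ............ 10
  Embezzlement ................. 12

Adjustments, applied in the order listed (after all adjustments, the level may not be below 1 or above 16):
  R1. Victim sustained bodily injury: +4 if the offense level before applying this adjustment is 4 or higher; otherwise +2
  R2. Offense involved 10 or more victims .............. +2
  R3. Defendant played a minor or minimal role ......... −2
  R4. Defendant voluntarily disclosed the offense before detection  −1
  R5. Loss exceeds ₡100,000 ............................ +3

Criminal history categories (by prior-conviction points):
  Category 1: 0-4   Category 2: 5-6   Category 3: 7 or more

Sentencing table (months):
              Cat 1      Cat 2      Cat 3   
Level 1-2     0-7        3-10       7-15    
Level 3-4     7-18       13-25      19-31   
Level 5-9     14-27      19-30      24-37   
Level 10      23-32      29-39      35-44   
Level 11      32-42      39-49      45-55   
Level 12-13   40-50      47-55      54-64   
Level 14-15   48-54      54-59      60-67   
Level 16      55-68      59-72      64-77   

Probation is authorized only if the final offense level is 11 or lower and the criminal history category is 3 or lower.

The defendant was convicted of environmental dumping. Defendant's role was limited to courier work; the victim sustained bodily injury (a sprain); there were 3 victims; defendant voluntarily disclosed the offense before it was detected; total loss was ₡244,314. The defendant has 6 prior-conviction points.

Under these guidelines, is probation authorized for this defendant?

Yes

Base offense level for environmental dumping: 7.
R1 applies (level before this adjustment is 7 ≥ 4, so +4): 7 + 4 = 11.
R2 does not apply.
R3 applies: 11 − 2 = 9.
R4 applies: 9 − 1 = 8.
R5 applies: 8 + 3 = 11.
Final offense level: 11.
Criminal history: 6 prior points → Category 2 (5-6).
Level 11 falls in the 11 band.
Grid: Level 11 × Category 2 = 39-49 months.
Probation check: level 11 ≤ 11 and category 2 ≤ 3 → eligible.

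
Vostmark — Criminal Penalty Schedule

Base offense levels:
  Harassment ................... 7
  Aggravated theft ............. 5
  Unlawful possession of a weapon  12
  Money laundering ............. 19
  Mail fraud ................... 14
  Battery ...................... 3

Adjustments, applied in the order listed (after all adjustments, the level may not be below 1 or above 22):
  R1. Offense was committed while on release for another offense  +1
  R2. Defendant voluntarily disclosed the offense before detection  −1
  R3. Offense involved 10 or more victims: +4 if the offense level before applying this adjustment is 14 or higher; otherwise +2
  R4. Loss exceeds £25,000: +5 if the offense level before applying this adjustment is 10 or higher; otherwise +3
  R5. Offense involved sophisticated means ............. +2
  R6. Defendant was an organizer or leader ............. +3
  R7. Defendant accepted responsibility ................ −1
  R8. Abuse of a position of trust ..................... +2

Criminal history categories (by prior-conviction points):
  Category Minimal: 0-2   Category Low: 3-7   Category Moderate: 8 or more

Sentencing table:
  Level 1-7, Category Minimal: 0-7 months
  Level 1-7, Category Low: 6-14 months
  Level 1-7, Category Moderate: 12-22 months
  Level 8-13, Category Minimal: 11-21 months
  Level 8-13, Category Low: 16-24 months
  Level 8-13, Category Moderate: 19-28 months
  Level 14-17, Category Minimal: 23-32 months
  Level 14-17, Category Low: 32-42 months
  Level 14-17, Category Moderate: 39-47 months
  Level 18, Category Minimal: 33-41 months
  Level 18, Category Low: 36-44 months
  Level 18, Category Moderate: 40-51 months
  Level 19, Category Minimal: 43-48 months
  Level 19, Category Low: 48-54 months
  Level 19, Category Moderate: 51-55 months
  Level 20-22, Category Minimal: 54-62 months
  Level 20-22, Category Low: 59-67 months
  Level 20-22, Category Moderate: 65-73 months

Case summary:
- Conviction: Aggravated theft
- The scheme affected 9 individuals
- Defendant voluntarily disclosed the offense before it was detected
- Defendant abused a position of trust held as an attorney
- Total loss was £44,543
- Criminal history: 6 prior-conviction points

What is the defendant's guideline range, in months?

16-24 months

Base offense level for aggravated theft: 5.
R2 applies: 5 − 1 = 4.
R4 applies (level before this adjustment is 4 < 10, so +3): 4 + 3 = 7.
R8 applies: 7 + 2 = 9.
Final offense level: 9.
Criminal history: 6 prior points → Category Low (3-7).
Level 9 falls in the 8-13 band.
Grid: Level 8-13 × Category Low = 16-24 months.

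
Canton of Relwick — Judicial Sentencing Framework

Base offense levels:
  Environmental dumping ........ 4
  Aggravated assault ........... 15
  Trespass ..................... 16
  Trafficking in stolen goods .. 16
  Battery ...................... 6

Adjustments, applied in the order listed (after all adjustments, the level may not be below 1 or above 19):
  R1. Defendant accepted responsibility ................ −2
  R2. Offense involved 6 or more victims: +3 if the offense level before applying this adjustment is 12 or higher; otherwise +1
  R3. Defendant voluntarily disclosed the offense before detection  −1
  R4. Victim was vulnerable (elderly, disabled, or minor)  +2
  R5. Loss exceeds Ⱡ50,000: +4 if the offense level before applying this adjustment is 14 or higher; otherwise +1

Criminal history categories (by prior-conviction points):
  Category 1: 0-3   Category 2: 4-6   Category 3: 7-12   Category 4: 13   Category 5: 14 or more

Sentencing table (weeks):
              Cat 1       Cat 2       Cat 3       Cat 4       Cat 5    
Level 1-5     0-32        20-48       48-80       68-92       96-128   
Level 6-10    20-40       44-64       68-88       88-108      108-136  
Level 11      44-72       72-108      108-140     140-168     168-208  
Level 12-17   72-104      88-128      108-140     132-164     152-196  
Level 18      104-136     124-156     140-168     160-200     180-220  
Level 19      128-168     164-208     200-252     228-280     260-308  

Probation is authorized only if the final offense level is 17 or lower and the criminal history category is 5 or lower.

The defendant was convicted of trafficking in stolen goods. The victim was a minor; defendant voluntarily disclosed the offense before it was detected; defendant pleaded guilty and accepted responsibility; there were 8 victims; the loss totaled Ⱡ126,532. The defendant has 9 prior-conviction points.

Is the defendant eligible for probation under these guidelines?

No

Base offense level for trafficking in stolen goods: 16.
R1 applies: 16 − 2 = 14.
R2 applies (level before this adjustment is 14 ≥ 12, so +3): 14 + 3 = 17.
R3 applies: 17 − 1 = 16.
R4 applies: 16 + 2 = 18.
R5 applies (level before this adjustment is 18 ≥ 14, so +4): 18 + 4 = 22.
Level 22 exceeds the maximum of 19; capped at 19.
Final offense level: 19.
Criminal history: 9 prior points → Category 3 (7-12).
Level 19 falls in the 19 band.
Grid: Level 19 × Category 3 = 200-252 weeks.
Probation check: level 19 > 17 and category 3 ≤ 5 → not eligible.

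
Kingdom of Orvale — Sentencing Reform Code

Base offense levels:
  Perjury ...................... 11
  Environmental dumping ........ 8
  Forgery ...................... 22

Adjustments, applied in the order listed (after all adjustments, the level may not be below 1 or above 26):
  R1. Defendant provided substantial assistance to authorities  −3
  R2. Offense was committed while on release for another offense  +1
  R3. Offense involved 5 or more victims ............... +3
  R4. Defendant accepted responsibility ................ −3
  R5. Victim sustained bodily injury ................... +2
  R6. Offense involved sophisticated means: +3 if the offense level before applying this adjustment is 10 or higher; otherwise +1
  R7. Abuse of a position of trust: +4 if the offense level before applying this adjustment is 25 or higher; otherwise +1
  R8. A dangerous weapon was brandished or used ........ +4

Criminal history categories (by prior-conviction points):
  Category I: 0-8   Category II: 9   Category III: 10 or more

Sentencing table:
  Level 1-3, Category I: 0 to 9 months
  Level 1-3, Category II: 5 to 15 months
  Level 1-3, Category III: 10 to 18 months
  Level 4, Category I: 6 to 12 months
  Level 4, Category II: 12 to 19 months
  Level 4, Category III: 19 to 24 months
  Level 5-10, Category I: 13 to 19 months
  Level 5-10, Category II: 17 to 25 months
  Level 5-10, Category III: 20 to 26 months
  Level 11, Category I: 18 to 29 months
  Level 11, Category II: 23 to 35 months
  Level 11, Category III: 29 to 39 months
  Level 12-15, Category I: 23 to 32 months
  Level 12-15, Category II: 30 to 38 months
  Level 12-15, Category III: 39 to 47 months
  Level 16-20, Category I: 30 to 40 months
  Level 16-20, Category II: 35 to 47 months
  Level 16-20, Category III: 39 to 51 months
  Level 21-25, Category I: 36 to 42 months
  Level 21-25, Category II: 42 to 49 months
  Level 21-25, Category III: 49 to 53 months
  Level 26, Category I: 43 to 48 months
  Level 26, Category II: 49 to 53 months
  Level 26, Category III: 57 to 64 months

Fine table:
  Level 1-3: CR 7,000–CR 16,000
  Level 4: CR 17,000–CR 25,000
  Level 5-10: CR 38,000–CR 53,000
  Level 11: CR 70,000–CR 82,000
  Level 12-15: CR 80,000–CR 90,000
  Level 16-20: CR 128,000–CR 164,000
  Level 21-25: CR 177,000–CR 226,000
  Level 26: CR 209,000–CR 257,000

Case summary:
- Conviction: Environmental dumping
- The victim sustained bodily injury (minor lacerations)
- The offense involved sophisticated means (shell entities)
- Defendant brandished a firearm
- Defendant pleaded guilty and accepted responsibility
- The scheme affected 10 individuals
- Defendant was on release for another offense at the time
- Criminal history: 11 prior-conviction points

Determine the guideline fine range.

Base offense level for environmental dumping: 8.
R1 does not apply.
R2 applies: 8 + 1 = 9.
R3 applies: 9 + 3 = 12.
R4 applies: 12 − 3 = 9.
R5 applies: 9 + 2 = 11.
R6 applies (level before this adjustment is 11 ≥ 10, so +3): 11 + 3 = 14.
R8 applies: 14 + 4 = 18.
Final offense level: 18.
Level 18 falls in the 16-20 band.
Fine table: Level 16-20 → CR 128,000–CR 164,000.

CR 128,000–CR 164,000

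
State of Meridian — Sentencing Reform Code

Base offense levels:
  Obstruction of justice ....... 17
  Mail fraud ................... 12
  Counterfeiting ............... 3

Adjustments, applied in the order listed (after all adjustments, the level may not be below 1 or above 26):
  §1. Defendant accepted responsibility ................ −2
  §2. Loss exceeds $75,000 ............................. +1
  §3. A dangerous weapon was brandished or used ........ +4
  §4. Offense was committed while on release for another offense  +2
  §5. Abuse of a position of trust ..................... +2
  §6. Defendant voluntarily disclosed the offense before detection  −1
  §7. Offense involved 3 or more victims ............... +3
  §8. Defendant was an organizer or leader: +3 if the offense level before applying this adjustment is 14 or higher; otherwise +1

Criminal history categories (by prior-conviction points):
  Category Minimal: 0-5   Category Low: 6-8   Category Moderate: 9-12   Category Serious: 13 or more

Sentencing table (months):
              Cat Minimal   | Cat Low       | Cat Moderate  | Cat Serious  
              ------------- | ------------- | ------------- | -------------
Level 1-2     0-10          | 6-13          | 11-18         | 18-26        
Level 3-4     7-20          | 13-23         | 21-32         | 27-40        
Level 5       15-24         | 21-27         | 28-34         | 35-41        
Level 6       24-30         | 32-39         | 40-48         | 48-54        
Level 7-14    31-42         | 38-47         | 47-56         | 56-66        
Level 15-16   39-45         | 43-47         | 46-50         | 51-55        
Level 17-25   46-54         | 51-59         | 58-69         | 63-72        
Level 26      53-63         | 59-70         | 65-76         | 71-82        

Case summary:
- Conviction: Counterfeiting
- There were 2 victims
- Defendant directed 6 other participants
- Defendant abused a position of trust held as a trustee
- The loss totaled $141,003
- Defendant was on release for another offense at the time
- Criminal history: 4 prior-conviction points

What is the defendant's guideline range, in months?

31-42 months

Base offense level for counterfeiting: 3.
§2 applies: 3 + 1 = 4.
§3 does not apply.
§4 applies: 4 + 2 = 6.
§5 applies: 6 + 2 = 8.
§6 does not apply.
§8 applies (level before this adjustment is 8 < 14, so +1): 8 + 1 = 9.
Final offense level: 9.
Criminal history: 4 prior points → Category Minimal (0-5).
Level 9 falls in the 7-14 band.
Grid: Level 7-14 × Category Minimal = 31-42 months.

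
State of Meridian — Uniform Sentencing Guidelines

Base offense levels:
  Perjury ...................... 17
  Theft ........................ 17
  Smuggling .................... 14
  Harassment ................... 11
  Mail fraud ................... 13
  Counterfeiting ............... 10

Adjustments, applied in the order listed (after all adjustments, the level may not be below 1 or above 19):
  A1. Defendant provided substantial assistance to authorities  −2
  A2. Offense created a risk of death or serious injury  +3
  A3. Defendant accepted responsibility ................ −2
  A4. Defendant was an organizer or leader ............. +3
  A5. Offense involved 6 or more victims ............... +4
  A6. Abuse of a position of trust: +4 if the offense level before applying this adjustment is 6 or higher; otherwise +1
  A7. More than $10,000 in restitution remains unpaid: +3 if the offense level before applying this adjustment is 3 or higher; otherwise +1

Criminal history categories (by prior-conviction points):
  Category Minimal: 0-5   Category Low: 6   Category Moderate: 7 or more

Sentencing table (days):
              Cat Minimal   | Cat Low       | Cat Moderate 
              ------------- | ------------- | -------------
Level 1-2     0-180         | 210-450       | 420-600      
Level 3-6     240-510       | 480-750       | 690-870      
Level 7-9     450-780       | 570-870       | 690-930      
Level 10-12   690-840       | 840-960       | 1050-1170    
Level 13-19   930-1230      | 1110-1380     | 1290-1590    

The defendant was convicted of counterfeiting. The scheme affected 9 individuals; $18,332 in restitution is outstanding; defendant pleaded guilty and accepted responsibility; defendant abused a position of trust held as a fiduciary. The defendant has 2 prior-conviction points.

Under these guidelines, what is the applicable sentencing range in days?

Base offense level for counterfeiting: 10.
A3 applies: 10 − 2 = 8.
A5 applies: 8 + 4 = 12.
A6 applies (level before this adjustment is 12 ≥ 6, so +4): 12 + 4 = 16.
A7 applies (level before this adjustment is 16 ≥ 3, so +3): 16 + 3 = 19.
Final offense level: 19.
Criminal history: 2 prior points → Category Minimal (0-5).
Level 19 falls in the 13-19 band.
Grid: Level 13-19 × Category Minimal = 930-1230 days.

930-1230 days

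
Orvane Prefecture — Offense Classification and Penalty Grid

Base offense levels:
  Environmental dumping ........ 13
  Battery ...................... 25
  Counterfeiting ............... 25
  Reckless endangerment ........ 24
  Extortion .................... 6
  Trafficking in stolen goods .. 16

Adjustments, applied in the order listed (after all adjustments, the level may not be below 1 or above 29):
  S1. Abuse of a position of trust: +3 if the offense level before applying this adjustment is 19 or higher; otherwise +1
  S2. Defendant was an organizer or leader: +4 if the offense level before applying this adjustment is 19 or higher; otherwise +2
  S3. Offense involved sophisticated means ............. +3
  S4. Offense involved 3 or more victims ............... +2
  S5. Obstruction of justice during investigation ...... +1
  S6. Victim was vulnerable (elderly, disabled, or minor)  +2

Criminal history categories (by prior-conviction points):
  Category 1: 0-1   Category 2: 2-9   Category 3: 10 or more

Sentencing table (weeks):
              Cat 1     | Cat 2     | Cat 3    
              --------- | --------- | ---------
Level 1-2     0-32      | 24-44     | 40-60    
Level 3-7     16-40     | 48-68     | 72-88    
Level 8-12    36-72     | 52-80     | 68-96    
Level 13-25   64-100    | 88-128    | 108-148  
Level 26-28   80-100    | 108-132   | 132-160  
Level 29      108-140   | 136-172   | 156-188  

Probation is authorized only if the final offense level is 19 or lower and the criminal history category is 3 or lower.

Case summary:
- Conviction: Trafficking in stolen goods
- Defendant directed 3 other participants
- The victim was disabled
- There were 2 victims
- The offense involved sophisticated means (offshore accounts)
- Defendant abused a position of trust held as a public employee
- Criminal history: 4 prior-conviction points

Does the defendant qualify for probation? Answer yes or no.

Base offense level for trafficking in stolen goods: 16.
S1 applies (level before this adjustment is 16 < 19, so +1): 16 + 1 = 17.
S2 applies (level before this adjustment is 17 < 19, so +2): 17 + 2 = 19.
S3 applies: 19 + 3 = 22.
S4 does not apply.
S5 does not apply.
S6 applies: 22 + 2 = 24.
Final offense level: 24.
Criminal history: 4 prior points → Category 2 (2-9).
Level 24 falls in the 13-25 band.
Grid: Level 13-25 × Category 2 = 88-128 weeks.
Probation check: level 24 > 19 and category 2 ≤ 3 → not eligible.

No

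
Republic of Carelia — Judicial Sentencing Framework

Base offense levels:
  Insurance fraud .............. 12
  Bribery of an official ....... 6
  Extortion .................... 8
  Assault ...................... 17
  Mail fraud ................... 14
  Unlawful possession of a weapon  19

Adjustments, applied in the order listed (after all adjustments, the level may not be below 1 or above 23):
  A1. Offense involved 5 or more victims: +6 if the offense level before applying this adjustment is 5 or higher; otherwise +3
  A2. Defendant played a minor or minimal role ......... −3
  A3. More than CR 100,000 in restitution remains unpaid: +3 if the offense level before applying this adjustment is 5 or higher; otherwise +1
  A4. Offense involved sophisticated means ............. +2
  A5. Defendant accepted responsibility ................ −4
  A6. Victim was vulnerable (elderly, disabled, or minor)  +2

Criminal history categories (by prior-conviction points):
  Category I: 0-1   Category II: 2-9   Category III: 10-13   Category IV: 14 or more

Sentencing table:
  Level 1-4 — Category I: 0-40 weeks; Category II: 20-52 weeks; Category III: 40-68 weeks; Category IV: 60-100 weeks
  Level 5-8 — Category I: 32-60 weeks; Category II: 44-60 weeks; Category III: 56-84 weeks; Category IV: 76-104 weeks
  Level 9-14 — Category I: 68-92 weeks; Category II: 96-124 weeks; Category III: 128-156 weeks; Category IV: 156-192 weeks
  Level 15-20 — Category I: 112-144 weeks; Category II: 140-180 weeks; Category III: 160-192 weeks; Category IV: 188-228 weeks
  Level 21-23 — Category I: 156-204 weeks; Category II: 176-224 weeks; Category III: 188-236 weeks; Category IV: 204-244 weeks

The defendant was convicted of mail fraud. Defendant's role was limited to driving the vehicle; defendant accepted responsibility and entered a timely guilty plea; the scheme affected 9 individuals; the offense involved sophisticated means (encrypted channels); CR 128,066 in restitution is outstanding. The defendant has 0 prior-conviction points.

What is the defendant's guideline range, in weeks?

Base offense level for mail fraud: 14.
A1 applies (level before this adjustment is 14 ≥ 5, so +6): 14 + 6 = 20.
A2 applies: 20 − 3 = 17.
A3 applies (level before this adjustment is 17 ≥ 5, so +3): 17 + 3 = 20.
A4 applies: 20 + 2 = 22.
A5 applies: 22 − 4 = 18.
A6 does not apply.
Final offense level: 18.
Criminal history: 0 prior points → Category I (0-1).
Level 18 falls in the 15-20 band.
Grid: Level 15-20 × Category I = 112-144 weeks.

112-144 weeks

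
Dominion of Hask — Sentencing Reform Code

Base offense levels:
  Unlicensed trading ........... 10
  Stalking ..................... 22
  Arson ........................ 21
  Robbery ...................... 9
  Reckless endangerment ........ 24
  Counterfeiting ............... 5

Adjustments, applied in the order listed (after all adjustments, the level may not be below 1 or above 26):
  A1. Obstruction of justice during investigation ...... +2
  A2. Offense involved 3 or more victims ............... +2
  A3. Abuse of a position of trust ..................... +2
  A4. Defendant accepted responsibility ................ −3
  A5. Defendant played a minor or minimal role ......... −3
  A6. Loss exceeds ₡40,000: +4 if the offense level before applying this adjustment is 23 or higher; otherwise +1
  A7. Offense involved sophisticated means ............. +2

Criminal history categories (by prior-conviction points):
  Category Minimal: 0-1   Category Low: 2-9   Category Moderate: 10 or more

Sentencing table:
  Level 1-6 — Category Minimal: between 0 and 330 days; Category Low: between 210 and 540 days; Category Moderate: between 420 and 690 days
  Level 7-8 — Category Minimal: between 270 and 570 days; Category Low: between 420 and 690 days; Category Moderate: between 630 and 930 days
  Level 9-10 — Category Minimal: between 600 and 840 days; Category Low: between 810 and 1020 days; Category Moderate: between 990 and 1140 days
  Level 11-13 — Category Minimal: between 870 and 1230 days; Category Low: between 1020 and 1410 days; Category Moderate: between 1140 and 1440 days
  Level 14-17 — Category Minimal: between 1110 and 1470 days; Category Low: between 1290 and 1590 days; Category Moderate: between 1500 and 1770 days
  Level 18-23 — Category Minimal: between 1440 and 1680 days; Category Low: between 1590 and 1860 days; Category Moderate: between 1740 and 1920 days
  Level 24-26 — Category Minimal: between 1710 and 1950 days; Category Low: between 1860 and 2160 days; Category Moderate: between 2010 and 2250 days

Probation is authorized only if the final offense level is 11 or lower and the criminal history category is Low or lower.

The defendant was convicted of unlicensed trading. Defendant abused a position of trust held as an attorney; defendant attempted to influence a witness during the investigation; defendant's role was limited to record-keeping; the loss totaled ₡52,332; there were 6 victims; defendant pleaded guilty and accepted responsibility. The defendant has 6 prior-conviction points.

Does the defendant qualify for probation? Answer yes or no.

Base offense level for unlicensed trading: 10.
A1 applies: 10 + 2 = 12.
A2 applies: 12 + 2 = 14.
A3 applies: 14 + 2 = 16.
A4 applies: 16 − 3 = 13.
A5 applies: 13 − 3 = 10.
A6 applies (level before this adjustment is 10 < 23, so +1): 10 + 1 = 11.
Final offense level: 11.
Criminal history: 6 prior points → Category Low (2-9).
Level 11 falls in the 11-13 band.
Grid: Level 11-13 × Category Low = 1020-1410 days.
Probation check: level 11 ≤ 11 and category Low ≤ Low → eligible.

Yes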